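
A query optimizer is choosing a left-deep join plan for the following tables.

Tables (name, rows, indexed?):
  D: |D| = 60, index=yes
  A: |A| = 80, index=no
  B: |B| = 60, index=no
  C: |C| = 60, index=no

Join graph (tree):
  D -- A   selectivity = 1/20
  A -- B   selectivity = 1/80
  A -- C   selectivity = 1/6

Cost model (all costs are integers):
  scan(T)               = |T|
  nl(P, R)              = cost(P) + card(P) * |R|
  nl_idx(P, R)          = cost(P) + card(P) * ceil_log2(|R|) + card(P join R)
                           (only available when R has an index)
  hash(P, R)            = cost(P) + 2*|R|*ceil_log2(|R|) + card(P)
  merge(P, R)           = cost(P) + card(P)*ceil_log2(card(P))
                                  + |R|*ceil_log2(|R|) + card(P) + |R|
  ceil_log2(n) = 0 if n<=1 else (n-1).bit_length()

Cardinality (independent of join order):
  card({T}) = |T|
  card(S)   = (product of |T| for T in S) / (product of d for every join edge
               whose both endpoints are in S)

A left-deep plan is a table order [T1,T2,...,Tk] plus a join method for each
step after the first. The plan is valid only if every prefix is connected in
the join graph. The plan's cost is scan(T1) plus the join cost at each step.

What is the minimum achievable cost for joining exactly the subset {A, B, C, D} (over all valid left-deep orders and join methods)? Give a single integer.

Selinger DP over subsets of {A,B,C,D}:
  {D}: scan cost=60, card=60
  {A}: scan cost=80, card=80
  {B}: scan cost=60, card=60
  {C}: scan cost=60, card=60
  {AD}: card=240; try (D,nl_idx)→800, (D,hash)→880, (A,merge)→1120, (D,merge)→1140, (A,hash)→1240, (A,nl)→4860 …(+1); best=800 via (D,nl_idx)
  {AB}: card=60; try (B,hash)→880, (A,merge)→1120, (B,merge)→1140, (A,hash)→1240, (A,nl)→4860, (B,nl)→4880; best=880 via (B,hash)
  {AC}: card=800; try (C,hash)→880, (A,merge)→1120, (C,merge)→1140, (A,hash)→1240, (A,nl)→4860, (C,nl)→4880; best=880 via (C,hash)
  {ABD}: card=180; try (D,nl_idx)→1420, (D,hash)→1660, (D,merge)→1720, (B,hash)→1760, (B,merge)→3380, (D,nl)→4480 …(+1); best=1420 via (D,nl_idx)
  {ACD}: card=2400; try (C,hash)→1760, (D,hash)→2400, (C,merge)→3380, (D,nl_idx)→8080, (D,merge)→10100, (C,nl)→15200 …(+1); best=1760 via (C,hash)
  {ABC}: card=600; try (C,hash)→1660, (C,merge)→1720, (B,hash)→2400, (C,nl)→4480, (B,merge)→10100, (B,nl)→48880; best=1660 via (C,hash)
  {ABCD}: card=1800; try (C,hash)→2320, (D,hash)→2980, (C,merge)→3460, (B,hash)→4880, (D,nl_idx)→7060, (D,merge)→8680 …(+4); best=2320 via (C,hash)

2320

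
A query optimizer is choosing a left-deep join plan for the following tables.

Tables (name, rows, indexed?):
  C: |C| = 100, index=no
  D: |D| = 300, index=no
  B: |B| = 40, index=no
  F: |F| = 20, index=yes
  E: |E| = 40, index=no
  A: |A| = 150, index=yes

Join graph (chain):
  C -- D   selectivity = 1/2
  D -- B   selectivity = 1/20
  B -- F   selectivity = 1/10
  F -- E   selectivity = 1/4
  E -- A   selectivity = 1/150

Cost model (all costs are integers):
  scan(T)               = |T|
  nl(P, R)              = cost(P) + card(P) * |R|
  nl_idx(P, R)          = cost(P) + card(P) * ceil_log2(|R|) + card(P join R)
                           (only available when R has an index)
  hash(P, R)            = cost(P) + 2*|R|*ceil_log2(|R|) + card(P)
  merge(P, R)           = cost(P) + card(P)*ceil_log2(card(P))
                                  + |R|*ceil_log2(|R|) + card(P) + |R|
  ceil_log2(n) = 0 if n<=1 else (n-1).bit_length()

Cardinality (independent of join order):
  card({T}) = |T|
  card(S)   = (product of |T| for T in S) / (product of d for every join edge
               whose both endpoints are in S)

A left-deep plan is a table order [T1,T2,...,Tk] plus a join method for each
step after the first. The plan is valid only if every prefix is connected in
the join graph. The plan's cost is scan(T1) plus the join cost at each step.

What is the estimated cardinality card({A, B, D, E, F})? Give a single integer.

Tables in S: A(150), B(40), D(300), E(40), F(20)
Edges inside S: D-B(d=20), B-F(d=10), F-E(d=4), E-A(d=150)
numerator = 150 * 40 * 300 * 40 * 20 = 1440000000
denominator = 20 * 10 * 4 * 150 = 120000
card(S) = 1440000000 / 120000 = 12000

12000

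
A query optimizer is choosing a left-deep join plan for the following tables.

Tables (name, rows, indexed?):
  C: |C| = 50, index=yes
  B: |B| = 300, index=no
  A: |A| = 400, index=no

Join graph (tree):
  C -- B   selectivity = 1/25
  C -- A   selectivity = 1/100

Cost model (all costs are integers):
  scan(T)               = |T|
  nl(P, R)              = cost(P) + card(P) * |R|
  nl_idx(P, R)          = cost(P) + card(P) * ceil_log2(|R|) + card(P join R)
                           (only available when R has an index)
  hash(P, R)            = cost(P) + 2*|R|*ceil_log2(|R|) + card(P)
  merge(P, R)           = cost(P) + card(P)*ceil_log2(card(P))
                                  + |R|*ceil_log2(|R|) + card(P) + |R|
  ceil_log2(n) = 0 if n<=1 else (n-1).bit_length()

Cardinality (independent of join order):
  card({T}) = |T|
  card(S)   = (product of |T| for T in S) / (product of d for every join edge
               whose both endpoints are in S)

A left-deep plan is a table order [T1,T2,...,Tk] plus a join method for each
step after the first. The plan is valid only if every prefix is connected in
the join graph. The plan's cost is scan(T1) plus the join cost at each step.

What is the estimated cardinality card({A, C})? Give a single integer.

Tables in S: A(400), C(50)
Edges inside S: C-A(d=100)
numerator = 400 * 50 = 20000
denominator = 100 = 100
card(S) = 20000 / 100 = 200

200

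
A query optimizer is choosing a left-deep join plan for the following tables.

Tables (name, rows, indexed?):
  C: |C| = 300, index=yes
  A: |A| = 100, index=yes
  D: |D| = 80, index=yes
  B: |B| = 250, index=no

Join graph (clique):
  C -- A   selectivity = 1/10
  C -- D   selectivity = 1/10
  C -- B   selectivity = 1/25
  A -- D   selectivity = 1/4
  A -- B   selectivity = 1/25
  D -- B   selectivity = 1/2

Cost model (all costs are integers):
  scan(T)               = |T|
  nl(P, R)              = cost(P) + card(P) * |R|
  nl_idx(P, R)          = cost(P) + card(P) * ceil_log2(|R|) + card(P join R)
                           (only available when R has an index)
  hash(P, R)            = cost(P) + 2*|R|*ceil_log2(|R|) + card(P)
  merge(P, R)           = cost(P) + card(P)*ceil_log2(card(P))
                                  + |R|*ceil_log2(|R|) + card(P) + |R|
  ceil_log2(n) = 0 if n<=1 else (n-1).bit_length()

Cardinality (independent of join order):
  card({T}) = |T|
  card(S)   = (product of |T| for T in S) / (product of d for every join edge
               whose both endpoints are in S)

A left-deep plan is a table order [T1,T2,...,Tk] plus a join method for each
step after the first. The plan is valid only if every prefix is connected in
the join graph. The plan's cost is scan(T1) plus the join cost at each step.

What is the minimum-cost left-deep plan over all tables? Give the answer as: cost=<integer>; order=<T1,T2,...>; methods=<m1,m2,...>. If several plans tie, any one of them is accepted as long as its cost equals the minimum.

cost=10620; order=B,A,C,D; methods=hash,hash,hash

Selinger DP (subsets sized 1..n):
  {C}: scan cost=300, card=300
  {A}: scan cost=100, card=100
  {D}: scan cost=80, card=80
  {B}: scan cost=250, card=250
  {AC}: card=3000; try (A,hash)→2000, (C,merge)→3900, (C,nl_idx)→4000, (A,merge)→4100, (A,nl_idx)→5400, (C,hash)→5600 …(+2); best=2000 via (A,hash)
  {CD}: card=2400; try (D,hash)→1720, (C,nl_idx)→3200, (C,merge)→3720, (D,merge)→3940, (D,nl_idx)→4800, (C,hash)→5560 …(+2); best=1720 via (D,hash)
  {BC}: card=3000; try (B,hash)→4600, (C,merge)→5500, (C,nl_idx)→5500, (B,merge)→5550, (C,hash)→5900, (C,nl)→75250 …(+1); best=4600 via (B,hash)
  {AD}: card=2000; try (D,hash)→1320, (A,merge)→1520, (D,merge)→1540, (A,hash)→1560, (A,nl_idx)→2640, (D,nl_idx)→2800 …(+2); best=1320 via (D,hash)
  {AB}: card=1000; try (A,hash)→1900, (A,nl_idx)→3000, (B,merge)→3150, (A,merge)→3300, (B,hash)→4200, (B,nl)→25100 …(+1); best=1900 via (A,hash)
  {BD}: card=10000; try (D,hash)→1620, (B,merge)→2970, (D,merge)→3140, (B,hash)→4160, (D,nl_idx)→12000, (B,nl)→20080 …(+1); best=1620 via (D,hash)
  {ACD}: card=6000; try (A,hash)→5520, (D,hash)→6120, (C,hash)→8720, (A,nl_idx)→24520, (C,nl_idx)→25320, (C,merge)→28320 …(+6); best=5520 via (A,hash)
  {ABC}: card=1200; try (C,hash)→8300, (B,hash)→9000, (A,hash)→9000, (C,nl_idx)→12100, (C,merge)→15900, (A,nl_idx)→26800 …(+5); best=8300 via (C,hash)
  {BCD}: card=12000; try (B,hash)→8120, (D,hash)→8720, (C,hash)→17020, (B,merge)→35170, (D,nl_idx)→37600, (D,merge)→44240 …(+5); best=8120 via (B,hash)
  {ABD}: card=10000; try (D,hash)→4020, (B,hash)→7320, (A,hash)→13020, (D,merge)→13540, (D,nl_idx)→18900, (B,merge)→27570 …(+5); best=4020 via (D,hash)
  {ABCD}: card=1200; try (D,hash)→10620, (B,hash)→15520, (D,nl_idx)→17900, (C,hash)→19420, (A,hash)→21520, (D,merge)→23340 …(+9); best=10620 via (D,hash)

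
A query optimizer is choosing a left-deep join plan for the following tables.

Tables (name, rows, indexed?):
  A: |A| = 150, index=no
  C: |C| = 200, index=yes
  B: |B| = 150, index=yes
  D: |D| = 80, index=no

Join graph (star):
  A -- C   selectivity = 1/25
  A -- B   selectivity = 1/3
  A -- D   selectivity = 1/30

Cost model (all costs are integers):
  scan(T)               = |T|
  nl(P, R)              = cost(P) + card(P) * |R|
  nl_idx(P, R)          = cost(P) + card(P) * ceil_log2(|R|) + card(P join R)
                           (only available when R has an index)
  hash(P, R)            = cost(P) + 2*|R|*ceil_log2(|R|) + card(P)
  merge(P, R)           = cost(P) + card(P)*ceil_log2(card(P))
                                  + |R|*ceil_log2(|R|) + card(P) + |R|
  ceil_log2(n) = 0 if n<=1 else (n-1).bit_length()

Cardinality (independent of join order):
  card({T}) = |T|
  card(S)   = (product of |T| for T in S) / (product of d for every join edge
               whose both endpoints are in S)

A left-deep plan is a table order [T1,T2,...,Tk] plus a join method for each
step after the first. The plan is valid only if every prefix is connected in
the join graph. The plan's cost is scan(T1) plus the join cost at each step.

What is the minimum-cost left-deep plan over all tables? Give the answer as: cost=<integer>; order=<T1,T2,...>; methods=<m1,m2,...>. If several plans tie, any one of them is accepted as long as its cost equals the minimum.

Selinger DP (subsets sized 1..n):
  {A}: scan cost=150, card=150
  {C}: scan cost=200, card=200
  {B}: scan cost=150, card=150
  {D}: scan cost=80, card=80
  {AC}: card=1200; try (C,nl_idx)→2550, (A,hash)→2800, (C,merge)→3300, (A,merge)→3350, (C,hash)→3500, (C,nl)→30150 …(+1); best=2550 via (C,nl_idx)
  {AB}: card=7500; try (B,hash)→2700, (A,hash)→2700, (B,merge)→2850, (A,merge)→2850, (B,nl_idx)→8850, (B,nl)→22650 …(+1); best=2700 via (B,hash)
  {AD}: card=400; try (D,hash)→1420, (A,merge)→2070, (D,merge)→2140, (A,hash)→2560, (A,nl)→12080, (D,nl)→12150; best=1420 via (D,hash)
  {ABC}: card=60000; try (B,hash)→6150, (C,hash)→13400, (B,merge)→18300, (B,nl_idx)→72150, (C,merge)→109500, (C,nl_idx)→122700 …(+2); best=6150 via (B,hash)
  {ACD}: card=3200; try (D,hash)→4870, (C,hash)→5020, (C,merge)→7220, (C,nl_idx)→7820, (D,merge)→17590, (C,nl)→81420 …(+1); best=4870 via (D,hash)
  {ABD}: card=20000; try (B,hash)→4220, (B,merge)→6770, (D,hash)→11320, (B,nl_idx)→24620, (B,nl)→61420, (D,merge)→108340 …(+1); best=4220 via (B,hash)
  {ABCD}: card=160000; try (B,hash)→10470, (C,hash)→27420, (B,merge)→47820, (D,hash)→67270, (B,nl_idx)→190470, (C,nl_idx)→324220 …(+5); best=10470 via (B,hash)

cost=10470; order=A,C,D,B; methods=nl_idx,hash,hash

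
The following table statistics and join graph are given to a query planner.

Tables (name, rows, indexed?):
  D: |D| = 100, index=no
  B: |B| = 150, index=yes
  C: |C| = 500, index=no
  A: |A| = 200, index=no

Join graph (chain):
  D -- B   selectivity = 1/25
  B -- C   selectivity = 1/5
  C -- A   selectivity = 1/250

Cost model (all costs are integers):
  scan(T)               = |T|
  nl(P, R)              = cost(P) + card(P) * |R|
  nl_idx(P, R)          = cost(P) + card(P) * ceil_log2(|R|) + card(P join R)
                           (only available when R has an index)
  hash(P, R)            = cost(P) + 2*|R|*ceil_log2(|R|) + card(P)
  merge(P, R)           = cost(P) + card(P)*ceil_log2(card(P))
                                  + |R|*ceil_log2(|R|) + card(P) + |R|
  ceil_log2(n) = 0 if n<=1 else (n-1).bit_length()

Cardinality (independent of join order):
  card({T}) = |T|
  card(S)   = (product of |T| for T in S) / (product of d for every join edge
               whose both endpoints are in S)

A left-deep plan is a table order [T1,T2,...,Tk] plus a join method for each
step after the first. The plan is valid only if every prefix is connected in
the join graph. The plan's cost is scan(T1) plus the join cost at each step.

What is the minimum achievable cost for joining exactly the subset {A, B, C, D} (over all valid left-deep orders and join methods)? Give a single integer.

20400

Selinger DP over subsets of {A,B,C,D}:
  {D}: scan cost=100, card=100
  {B}: scan cost=150, card=150
  {C}: scan cost=500, card=500
  {A}: scan cost=200, card=200
  {BD}: card=600; try (B,nl_idx)→1500, (D,hash)→1700, (B,merge)→2250, (D,merge)→2300, (B,hash)→2600, (B,nl)→15100 …(+1); best=1500 via (B,nl_idx)
  {BC}: card=15000; try (B,hash)→3400, (C,merge)→6500, (B,merge)→6850, (C,hash)→9300, (B,nl_idx)→19500, (C,nl)→75150 …(+1); best=3400 via (B,hash)
  {AC}: card=400; try (A,hash)→4200, (C,merge)→7000, (A,merge)→7300, (C,hash)→9400, (C,nl)→100200, (A,nl)→100500; best=4200 via (A,hash)
  {BCD}: card=60000; try (C,hash)→11100, (C,merge)→13100, (D,hash)→19800, (D,merge)→229200, (C,nl)→301500, (D,nl)→1503400; best=11100 via (C,hash)
  {ABC}: card=12000; try (B,hash)→7000, (B,merge)→9550, (B,nl_idx)→19400, (A,hash)→21600, (B,nl)→64200, (A,merge)→230200 …(+1); best=7000 via (B,hash)
  {ABCD}: card=48000; try (D,hash)→20400, (A,hash)→74300, (D,merge)→187800, (A,merge)→1032900, (D,nl)→1207000, (A,nl)→12011100; best=20400 via (D,hash)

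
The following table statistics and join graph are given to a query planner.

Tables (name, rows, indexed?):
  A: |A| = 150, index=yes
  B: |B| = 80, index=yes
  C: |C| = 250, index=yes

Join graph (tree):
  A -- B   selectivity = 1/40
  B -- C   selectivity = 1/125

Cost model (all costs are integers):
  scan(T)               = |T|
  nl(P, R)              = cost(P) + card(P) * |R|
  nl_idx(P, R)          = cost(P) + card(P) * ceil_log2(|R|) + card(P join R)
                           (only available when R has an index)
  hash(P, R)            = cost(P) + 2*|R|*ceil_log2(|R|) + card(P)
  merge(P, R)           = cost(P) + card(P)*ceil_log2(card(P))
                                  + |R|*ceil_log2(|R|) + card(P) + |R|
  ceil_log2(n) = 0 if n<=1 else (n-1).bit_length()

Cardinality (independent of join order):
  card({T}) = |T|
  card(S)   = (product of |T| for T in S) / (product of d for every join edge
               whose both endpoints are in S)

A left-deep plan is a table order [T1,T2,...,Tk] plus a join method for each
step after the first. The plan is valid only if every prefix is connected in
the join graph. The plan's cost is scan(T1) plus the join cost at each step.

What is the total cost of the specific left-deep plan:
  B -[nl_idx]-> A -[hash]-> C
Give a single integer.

step 1: scan B: cost=80, card=80
step 2: join A via nl_idx
    card(P join A) = 80*150/(40) = 300
    cost = 80 + 80*8 + 300 = 1020
step 3: join C via hash
    card(P join C) = 300*250/(125) = 600
    cost = 1020 + 2*250*8 + 300 = 5320

5320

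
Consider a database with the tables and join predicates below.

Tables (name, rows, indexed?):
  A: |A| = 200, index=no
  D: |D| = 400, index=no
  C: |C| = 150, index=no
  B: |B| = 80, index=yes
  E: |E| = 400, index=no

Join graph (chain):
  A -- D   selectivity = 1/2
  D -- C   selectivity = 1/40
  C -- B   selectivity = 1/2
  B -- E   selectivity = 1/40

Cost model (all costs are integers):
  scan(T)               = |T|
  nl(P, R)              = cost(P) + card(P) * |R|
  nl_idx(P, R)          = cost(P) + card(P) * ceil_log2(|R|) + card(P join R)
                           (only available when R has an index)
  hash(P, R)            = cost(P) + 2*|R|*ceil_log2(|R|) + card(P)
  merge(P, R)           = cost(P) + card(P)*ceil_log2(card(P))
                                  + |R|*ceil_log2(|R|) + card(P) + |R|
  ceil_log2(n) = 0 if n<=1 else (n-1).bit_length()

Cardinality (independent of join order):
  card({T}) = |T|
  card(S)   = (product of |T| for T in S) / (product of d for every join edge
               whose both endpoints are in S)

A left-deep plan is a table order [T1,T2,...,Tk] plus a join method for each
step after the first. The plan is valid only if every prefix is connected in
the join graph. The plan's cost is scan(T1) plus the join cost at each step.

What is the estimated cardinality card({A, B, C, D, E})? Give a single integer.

Tables in S: A(200), B(80), C(150), D(400), E(400)
Edges inside S: A-D(d=2), D-C(d=40), C-B(d=2), B-E(d=40)
numerator = 200 * 80 * 150 * 400 * 400 = 384000000000
denominator = 2 * 40 * 2 * 40 = 6400
card(S) = 384000000000 / 6400 = 60000000

60000000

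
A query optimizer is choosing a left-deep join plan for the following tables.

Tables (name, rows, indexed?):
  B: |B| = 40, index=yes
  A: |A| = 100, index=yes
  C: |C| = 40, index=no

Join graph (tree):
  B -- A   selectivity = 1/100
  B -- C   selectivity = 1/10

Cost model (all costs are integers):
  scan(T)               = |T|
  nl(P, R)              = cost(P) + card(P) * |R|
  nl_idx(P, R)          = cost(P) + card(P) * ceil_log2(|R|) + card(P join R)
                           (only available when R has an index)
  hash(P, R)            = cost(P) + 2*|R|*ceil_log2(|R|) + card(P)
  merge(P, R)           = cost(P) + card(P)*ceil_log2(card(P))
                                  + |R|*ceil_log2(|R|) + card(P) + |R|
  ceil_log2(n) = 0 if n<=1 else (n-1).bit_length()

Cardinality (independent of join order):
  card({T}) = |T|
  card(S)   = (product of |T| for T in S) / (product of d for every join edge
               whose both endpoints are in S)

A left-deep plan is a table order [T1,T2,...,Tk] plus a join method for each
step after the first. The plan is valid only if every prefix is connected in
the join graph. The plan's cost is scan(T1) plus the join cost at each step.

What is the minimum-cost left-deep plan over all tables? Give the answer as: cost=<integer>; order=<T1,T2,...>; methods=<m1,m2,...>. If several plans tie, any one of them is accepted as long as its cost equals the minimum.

cost=880; order=B,A,C; methods=nl_idx,hash

Selinger DP (subsets sized 1..n):
  {B}: scan cost=40, card=40
  {A}: scan cost=100, card=100
  {C}: scan cost=40, card=40
  {AB}: card=40; try (A,nl_idx)→360, (B,hash)→680, (B,nl_idx)→740, (A,merge)→1120, (B,merge)→1180, (A,hash)→1480 …(+2); best=360 via (A,nl_idx)
  {BC}: card=160; try (B,nl_idx)→440, (C,hash)→560, (B,hash)→560, (C,merge)→600, (B,merge)→600, (C,nl)→1640 …(+1); best=440 via (B,nl_idx)
  {ABC}: card=160; try (C,hash)→880, (C,merge)→920, (A,nl_idx)→1720, (C,nl)→1960, (A,hash)→2000, (A,merge)→2680 …(+1); best=880 via (C,hash)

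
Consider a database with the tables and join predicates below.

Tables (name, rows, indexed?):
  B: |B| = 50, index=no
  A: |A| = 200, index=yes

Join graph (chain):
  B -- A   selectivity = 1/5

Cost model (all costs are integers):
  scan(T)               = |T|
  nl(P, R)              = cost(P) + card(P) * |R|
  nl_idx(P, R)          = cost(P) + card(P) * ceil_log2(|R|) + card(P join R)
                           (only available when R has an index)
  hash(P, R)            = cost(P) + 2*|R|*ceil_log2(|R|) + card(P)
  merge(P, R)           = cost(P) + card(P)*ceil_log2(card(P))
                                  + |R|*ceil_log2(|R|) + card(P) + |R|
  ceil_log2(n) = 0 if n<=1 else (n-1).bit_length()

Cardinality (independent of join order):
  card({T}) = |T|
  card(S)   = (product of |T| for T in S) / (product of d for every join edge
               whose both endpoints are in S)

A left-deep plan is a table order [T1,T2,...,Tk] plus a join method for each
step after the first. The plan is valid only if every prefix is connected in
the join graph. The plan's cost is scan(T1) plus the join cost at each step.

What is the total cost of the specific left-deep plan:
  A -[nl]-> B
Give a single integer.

step 1: scan A: cost=200, card=200
step 2: join B via nl
    card(P join B) = 200*50/(5) = 2000
    cost = 200 + 200*50 = 10200

10200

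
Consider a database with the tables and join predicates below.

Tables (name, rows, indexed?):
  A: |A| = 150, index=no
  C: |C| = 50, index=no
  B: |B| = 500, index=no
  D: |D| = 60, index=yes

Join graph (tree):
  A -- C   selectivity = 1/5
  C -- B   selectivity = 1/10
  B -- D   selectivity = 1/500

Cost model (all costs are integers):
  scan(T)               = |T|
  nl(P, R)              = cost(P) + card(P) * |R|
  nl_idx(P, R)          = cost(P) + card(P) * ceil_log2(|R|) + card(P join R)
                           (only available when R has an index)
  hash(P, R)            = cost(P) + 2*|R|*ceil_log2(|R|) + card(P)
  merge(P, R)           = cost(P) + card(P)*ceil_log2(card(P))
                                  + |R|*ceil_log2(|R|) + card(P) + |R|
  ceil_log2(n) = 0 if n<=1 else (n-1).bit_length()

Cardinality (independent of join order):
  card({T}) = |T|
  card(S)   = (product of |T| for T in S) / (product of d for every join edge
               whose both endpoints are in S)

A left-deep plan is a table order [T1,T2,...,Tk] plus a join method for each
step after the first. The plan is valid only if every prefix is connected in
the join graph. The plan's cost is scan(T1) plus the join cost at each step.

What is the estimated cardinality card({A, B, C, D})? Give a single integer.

Tables in S: A(150), B(500), C(50), D(60)
Edges inside S: A-C(d=5), C-B(d=10), B-D(d=500)
numerator = 150 * 500 * 50 * 60 = 225000000
denominator = 5 * 10 * 500 = 25000
card(S) = 225000000 / 25000 = 9000

9000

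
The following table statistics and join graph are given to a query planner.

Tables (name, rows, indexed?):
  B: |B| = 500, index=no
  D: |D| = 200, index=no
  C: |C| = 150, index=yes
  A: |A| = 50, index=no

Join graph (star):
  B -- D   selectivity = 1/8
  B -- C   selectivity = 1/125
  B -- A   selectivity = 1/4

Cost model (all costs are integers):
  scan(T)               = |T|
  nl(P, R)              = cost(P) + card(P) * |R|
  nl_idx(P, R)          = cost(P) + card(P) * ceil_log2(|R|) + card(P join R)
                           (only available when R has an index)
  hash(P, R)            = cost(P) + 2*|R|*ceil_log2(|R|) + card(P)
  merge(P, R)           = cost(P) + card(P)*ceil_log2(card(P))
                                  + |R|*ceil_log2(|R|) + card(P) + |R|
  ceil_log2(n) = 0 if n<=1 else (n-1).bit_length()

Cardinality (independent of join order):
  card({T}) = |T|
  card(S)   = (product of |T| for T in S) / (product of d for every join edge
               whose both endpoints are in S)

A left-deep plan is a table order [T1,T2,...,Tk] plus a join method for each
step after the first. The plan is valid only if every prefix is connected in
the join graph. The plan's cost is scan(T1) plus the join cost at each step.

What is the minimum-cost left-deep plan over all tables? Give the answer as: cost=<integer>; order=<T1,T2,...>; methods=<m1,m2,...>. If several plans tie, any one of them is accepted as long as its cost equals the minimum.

cost=15300; order=B,C,A,D; methods=hash,hash,hash

Selinger DP (subsets sized 1..n):
  {B}: scan cost=500, card=500
  {D}: scan cost=200, card=200
  {C}: scan cost=150, card=150
  {A}: scan cost=50, card=50
  {BD}: card=12500; try (D,hash)→4200, (B,merge)→7000, (D,merge)→7300, (B,hash)→9400, (B,nl)→100200, (D,nl)→100500; best=4200 via (D,hash)
  {BC}: card=600; try (C,hash)→3400, (C,nl_idx)→5100, (B,merge)→6500, (C,merge)→6850, (B,hash)→9300, (B,nl)→75150 …(+1); best=3400 via (C,hash)
  {AB}: card=6250; try (A,hash)→1600, (B,merge)→5400, (A,merge)→5850, (B,hash)→9100, (B,nl)→25050, (A,nl)→25500; best=1600 via (A,hash)
  {BCD}: card=15000; try (D,hash)→7200, (D,merge)→11800, (C,hash)→19100, (C,nl_idx)→119200, (D,nl)→123400, (C,merge)→193050 …(+1); best=7200 via (D,hash)
  {ABD}: card=156250; try (D,hash)→11050, (A,hash)→17300, (D,merge)→90900, (A,merge)→192050, (A,nl)→629200, (D,nl)→1251600; best=11050 via (D,hash)
  {ABC}: card=7500; try (A,hash)→4600, (C,hash)→10250, (A,merge)→10350, (A,nl)→33400, (C,nl_idx)→59100, (C,merge)→90450 …(+1); best=4600 via (A,hash)
  {ABCD}: card=187500; try (D,hash)→15300, (A,hash)→22800, (D,merge)→111400, (C,hash)→169700, (A,merge)→232550, (A,nl)→757200 …(+4); best=15300 via (D,hash)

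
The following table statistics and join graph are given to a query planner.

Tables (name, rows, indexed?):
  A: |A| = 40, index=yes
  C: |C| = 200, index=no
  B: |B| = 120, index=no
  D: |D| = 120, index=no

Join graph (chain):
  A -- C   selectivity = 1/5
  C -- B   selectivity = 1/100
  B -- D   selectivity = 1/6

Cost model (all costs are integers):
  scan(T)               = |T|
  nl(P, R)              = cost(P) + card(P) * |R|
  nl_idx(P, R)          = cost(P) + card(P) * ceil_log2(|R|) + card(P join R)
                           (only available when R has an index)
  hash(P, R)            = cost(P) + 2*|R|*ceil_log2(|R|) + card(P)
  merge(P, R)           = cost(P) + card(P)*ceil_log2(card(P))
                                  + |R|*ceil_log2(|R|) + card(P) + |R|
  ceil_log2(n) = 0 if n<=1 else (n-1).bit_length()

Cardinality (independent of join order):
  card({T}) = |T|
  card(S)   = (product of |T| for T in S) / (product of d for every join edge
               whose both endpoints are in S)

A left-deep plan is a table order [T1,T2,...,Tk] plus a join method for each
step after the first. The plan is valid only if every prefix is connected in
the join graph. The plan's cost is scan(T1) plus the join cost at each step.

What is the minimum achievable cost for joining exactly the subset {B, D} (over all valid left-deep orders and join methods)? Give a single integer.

Selinger DP over subsets of {B,D}:
  {B}: scan cost=120, card=120
  {D}: scan cost=120, card=120
  {BD}: card=2400; try (D,hash)→1920, (B,hash)→1920, (D,merge)→2040, (B,merge)→2040, (D,nl)→14520, (B,nl)→14520; best=1920 via (D,hash)

1920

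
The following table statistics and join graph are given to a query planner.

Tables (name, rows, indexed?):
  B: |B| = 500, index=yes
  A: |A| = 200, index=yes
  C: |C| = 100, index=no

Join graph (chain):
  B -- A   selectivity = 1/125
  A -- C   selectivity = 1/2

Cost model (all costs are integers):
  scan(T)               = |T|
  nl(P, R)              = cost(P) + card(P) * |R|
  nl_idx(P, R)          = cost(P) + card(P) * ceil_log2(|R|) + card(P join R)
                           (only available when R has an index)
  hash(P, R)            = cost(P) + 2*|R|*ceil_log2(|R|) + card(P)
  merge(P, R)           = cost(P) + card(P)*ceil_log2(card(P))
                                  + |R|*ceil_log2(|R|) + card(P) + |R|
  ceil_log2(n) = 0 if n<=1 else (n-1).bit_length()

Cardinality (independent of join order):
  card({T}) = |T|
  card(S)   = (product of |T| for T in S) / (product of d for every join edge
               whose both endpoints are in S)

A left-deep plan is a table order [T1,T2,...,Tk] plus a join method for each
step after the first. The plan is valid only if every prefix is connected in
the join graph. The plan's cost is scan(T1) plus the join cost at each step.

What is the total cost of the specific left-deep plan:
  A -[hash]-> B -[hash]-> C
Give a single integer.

11600

step 1: scan A: cost=200, card=200
step 2: join B via hash
    card(P join B) = 200*500/(125) = 800
    cost = 200 + 2*500*9 + 200 = 9400
step 3: join C via hash
    card(P join C) = 800*100/(2) = 40000
    cost = 9400 + 2*100*7 + 800 = 11600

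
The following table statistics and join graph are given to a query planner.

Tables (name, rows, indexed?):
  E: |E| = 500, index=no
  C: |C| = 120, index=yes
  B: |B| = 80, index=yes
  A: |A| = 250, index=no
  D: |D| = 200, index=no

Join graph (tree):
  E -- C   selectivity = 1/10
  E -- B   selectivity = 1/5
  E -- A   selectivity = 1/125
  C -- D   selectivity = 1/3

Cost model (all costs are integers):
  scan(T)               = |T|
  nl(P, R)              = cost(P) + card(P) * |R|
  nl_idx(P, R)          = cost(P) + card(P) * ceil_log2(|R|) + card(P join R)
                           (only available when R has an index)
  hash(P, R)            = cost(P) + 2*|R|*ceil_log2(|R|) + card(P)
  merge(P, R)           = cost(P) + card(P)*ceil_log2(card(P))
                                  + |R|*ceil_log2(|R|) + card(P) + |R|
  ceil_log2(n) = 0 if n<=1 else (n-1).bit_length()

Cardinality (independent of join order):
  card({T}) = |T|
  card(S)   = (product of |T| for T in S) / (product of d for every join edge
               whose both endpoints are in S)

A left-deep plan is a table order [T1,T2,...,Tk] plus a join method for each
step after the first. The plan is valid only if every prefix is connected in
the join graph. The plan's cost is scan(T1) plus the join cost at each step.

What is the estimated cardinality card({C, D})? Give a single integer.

Tables in S: C(120), D(200)
Edges inside S: C-D(d=3)
numerator = 120 * 200 = 24000
denominator = 3 = 3
card(S) = 24000 / 3 = 8000

8000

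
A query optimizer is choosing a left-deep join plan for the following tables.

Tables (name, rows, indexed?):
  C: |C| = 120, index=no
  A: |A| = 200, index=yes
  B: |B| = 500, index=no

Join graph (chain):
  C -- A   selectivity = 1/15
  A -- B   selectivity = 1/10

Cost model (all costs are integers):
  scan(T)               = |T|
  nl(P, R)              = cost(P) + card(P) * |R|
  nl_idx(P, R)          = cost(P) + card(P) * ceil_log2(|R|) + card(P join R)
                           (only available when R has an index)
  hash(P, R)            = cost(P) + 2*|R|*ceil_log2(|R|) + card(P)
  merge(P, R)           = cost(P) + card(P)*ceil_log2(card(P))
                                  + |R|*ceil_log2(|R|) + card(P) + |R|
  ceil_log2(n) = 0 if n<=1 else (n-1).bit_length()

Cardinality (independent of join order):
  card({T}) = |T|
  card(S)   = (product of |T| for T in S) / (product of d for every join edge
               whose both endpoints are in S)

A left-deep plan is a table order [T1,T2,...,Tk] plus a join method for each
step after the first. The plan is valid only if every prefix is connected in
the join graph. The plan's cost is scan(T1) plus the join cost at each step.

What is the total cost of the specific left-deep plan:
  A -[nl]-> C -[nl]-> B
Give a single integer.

824200

step 1: scan A: cost=200, card=200
step 2: join C via nl
    card(P join C) = 200*120/(15) = 1600
    cost = 200 + 200*120 = 24200
step 3: join B via nl
    card(P join B) = 1600*500/(10) = 80000
    cost = 24200 + 1600*500 = 824200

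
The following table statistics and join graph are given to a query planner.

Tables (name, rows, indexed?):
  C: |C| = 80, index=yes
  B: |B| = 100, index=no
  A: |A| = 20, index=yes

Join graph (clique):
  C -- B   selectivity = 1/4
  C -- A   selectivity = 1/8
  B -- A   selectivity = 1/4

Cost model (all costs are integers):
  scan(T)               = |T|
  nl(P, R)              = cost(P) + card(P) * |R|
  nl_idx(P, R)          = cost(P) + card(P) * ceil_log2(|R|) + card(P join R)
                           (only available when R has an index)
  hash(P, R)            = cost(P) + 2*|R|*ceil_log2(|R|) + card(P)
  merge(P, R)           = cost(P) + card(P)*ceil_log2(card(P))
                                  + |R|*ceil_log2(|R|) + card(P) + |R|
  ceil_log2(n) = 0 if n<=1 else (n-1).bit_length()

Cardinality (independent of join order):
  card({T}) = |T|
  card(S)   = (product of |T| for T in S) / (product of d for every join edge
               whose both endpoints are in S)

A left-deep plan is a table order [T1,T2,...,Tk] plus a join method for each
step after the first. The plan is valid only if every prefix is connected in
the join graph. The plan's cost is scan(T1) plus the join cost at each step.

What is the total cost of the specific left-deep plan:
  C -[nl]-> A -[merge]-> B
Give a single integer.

4280

step 1: scan C: cost=80, card=80
step 2: join A via nl
    card(P join A) = 80*20/(8) = 200
    cost = 80 + 80*20 = 1680
step 3: join B via merge
    card(P join B) = 200*100/(4*4) = 1250
    cost = 1680 + 200*8 + 100*7 + 200 + 100 = 4280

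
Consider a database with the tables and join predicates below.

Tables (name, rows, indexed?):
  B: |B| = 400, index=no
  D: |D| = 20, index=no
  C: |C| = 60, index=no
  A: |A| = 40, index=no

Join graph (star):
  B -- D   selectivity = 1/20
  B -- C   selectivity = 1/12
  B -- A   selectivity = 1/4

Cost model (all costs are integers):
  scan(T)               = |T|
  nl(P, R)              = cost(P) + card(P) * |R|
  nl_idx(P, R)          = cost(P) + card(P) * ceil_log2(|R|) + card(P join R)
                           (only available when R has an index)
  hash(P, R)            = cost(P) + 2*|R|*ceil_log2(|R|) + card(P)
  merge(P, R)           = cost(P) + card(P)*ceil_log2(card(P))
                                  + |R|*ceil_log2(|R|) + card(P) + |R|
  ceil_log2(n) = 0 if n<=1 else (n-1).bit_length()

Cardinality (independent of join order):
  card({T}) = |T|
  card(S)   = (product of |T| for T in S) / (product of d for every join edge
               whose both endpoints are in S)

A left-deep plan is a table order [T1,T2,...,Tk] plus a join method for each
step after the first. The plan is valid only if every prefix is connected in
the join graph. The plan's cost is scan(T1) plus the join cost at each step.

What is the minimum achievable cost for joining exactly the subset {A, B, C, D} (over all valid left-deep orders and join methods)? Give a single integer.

Selinger DP over subsets of {A,B,C,D}:
  {B}: scan cost=400, card=400
  {D}: scan cost=20, card=20
  {C}: scan cost=60, card=60
  {A}: scan cost=40, card=40
  {BD}: card=400; try (D,hash)→1000, (B,merge)→4140, (D,merge)→4520, (B,hash)→7240, (B,nl)→8020, (D,nl)→8400; best=1000 via (D,hash)
  {BC}: card=2000; try (C,hash)→1520, (B,merge)→4480, (C,merge)→4820, (B,hash)→7320, (B,nl)→24060, (C,nl)→24400; best=1520 via (C,hash)
  {AB}: card=4000; try (A,hash)→1280, (B,merge)→4320, (A,merge)→4680, (B,hash)→7280, (B,nl)→16040, (A,nl)→16400; best=1280 via (A,hash)
  {BCD}: card=2000; try (C,hash)→2120, (D,hash)→3720, (C,merge)→5420, (C,nl)→25000, (D,merge)→25640, (D,nl)→41520; best=2120 via (C,hash)
  {ABD}: card=4000; try (A,hash)→1880, (A,merge)→5280, (D,hash)→5480, (A,nl)→17000, (D,merge)→53400, (D,nl)→81280; best=1880 via (A,hash)
  {ABC}: card=20000; try (A,hash)→4000, (C,hash)→6000, (A,merge)→25800, (C,merge)→53700, (A,nl)→81520, (C,nl)→241280; best=4000 via (A,hash)
  {ABCD}: card=20000; try (A,hash)→4600, (C,hash)→6600, (D,hash)→24200, (A,merge)→26400, (C,merge)→54300, (A,nl)→82120 …(+3); best=4600 via (A,hash)

4600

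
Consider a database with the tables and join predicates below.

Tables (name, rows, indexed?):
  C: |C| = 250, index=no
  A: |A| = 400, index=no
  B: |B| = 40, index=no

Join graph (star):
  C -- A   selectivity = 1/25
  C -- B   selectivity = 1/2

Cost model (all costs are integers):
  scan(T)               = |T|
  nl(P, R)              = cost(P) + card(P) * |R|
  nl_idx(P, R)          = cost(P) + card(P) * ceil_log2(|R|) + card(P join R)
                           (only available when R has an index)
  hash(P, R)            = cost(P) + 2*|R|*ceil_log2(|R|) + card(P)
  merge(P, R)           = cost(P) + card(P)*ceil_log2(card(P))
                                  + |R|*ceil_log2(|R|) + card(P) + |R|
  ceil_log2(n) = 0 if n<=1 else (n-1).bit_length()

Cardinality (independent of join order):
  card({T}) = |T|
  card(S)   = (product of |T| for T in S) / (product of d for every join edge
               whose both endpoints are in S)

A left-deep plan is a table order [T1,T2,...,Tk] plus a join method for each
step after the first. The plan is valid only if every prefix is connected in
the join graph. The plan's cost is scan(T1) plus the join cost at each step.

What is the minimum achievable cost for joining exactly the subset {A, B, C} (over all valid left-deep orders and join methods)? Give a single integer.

9280

Selinger DP over subsets of {A,B,C}:
  {C}: scan cost=250, card=250
  {A}: scan cost=400, card=400
  {B}: scan cost=40, card=40
  {AC}: card=4000; try (C,hash)→4800, (A,merge)→6500, (C,merge)→6650, (A,hash)→7700, (A,nl)→100250, (C,nl)→100400; best=4800 via (C,hash)
  {BC}: card=5000; try (B,hash)→980, (C,merge)→2570, (B,merge)→2780, (C,hash)→4080, (C,nl)→10040, (B,nl)→10250; best=980 via (B,hash)
  {ABC}: card=80000; try (B,hash)→9280, (A,hash)→13180, (B,merge)→57080, (A,merge)→74980, (B,nl)→164800, (A,nl)→2000980; best=9280 via (B,hash)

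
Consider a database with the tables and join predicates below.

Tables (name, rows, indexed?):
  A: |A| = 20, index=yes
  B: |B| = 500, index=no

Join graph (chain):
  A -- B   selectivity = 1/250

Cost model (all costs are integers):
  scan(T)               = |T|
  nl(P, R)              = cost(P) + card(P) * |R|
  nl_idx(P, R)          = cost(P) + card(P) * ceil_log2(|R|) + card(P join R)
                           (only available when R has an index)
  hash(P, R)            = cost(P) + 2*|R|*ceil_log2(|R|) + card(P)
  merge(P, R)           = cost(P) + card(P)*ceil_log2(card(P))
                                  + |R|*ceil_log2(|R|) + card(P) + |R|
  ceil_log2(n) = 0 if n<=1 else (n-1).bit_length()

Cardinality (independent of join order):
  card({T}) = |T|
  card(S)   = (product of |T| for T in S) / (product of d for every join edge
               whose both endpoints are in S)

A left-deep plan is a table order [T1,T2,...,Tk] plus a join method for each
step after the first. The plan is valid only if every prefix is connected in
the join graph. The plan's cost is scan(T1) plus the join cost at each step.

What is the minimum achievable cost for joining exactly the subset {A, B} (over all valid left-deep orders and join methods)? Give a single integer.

1200

Selinger DP over subsets of {A,B}:
  {A}: scan cost=20, card=20
  {B}: scan cost=500, card=500
  {AB}: card=40; try (A,hash)→1200, (A,nl_idx)→3040, (B,merge)→5140, (A,merge)→5620, (B,hash)→9040, (B,nl)→10020 …(+1); best=1200 via (A,hash)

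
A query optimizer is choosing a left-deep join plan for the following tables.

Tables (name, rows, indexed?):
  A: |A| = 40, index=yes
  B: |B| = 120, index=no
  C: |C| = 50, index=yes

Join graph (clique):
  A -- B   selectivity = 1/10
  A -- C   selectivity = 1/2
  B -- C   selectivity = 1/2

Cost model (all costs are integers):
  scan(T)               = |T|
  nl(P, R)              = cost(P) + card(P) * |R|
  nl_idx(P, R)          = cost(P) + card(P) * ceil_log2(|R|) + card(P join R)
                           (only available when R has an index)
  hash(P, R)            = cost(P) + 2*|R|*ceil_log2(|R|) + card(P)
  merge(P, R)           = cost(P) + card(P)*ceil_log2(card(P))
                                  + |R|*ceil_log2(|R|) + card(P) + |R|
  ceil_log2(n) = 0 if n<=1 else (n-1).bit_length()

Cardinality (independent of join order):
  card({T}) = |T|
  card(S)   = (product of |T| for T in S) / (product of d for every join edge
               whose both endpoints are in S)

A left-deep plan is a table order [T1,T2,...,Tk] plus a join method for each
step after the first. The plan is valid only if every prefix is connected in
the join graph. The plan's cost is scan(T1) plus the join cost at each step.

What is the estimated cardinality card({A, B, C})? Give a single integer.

6000

Tables in S: A(40), B(120), C(50)
Edges inside S: A-B(d=10), A-C(d=2), B-C(d=2)
numerator = 40 * 120 * 50 = 240000
denominator = 10 * 2 * 2 = 40
card(S) = 240000 / 40 = 6000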